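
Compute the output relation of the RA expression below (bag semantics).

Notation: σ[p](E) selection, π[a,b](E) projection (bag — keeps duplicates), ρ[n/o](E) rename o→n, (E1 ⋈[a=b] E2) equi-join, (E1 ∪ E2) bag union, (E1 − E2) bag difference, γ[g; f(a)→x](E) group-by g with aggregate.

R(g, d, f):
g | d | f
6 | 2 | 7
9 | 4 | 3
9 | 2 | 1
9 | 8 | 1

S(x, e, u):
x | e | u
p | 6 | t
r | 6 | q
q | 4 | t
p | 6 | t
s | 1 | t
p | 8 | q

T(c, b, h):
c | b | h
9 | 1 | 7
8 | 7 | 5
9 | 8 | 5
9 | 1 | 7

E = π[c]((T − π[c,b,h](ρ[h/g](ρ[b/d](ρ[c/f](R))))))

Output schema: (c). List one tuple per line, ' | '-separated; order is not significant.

Row counts bottom-up:
  T → 4
  R → 4
  ρ[c/f](R) → 4
  ρ[b/d](ρ[c/f](R)) → 4
  ρ[h/g](ρ[b/d](ρ[c/f](R))) → 4
  π[c,b,h](ρ[h/g](ρ[b/d](ρ[c/f](R)))) → 4
  (T − π[c,b,h](ρ[h/g](ρ[b/d](ρ[c/f](R))))) → 4
  π[c]((T − π[c,b,h](ρ[h/g](ρ[b/d](ρ[c/f](R)))))) → 4

== RESULT ==
c
8
9
9
9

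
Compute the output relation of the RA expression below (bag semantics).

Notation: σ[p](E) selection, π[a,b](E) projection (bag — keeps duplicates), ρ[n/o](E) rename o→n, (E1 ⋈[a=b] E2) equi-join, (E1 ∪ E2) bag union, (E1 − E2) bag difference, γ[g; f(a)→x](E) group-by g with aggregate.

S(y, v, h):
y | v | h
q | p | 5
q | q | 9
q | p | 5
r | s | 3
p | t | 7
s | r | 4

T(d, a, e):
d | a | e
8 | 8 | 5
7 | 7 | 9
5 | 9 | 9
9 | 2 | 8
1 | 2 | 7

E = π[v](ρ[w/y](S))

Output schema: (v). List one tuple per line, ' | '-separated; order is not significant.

Row counts bottom-up:
  S → 6
  ρ[w/y](S) → 6
  π[v](ρ[w/y](S)) → 6

== RESULT ==
v
p
p
q
r
s
t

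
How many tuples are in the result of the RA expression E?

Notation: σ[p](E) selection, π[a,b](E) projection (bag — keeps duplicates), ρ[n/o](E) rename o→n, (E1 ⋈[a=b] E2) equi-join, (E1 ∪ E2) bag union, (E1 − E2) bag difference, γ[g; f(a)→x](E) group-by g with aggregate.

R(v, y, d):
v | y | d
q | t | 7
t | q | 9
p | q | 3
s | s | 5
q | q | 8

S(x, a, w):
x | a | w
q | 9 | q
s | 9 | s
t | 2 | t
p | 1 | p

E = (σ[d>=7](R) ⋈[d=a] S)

Stepwise |·|:
  R → 5
  σ[d>=7](R) → 3
  S → 4
  (σ[d>=7](R) ⋈[d=a] S) → 2

|E| = 2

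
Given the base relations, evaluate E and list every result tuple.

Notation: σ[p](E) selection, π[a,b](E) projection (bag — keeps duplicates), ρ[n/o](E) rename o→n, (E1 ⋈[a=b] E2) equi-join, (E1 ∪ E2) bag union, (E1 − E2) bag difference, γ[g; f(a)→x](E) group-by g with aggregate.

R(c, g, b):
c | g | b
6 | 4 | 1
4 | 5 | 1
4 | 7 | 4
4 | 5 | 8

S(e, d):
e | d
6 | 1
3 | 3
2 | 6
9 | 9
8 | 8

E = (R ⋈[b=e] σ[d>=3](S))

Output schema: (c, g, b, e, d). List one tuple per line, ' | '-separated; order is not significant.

Row counts bottom-up:
  R → 4
  S → 5
  σ[d>=3](S) → 4
  (R ⋈[b=e] σ[d>=3](S)) → 1

== RESULT ==
c | g | b | e | d
4 | 5 | 8 | 8 | 8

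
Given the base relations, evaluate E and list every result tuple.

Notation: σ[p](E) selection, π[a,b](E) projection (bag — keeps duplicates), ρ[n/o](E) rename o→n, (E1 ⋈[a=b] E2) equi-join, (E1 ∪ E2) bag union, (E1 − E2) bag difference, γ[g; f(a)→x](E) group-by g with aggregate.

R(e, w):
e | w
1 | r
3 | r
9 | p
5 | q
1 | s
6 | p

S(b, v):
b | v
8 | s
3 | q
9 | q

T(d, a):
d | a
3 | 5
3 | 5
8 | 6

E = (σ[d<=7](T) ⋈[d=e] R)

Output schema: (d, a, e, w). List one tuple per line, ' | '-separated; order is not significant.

Row counts bottom-up:
  T → 3
  σ[d<=7](T) → 2
  R → 6
  (σ[d<=7](T) ⋈[d=e] R) → 2

== RESULT ==
d | a | e | w
3 | 5 | 3 | r
3 | 5 | 3 | r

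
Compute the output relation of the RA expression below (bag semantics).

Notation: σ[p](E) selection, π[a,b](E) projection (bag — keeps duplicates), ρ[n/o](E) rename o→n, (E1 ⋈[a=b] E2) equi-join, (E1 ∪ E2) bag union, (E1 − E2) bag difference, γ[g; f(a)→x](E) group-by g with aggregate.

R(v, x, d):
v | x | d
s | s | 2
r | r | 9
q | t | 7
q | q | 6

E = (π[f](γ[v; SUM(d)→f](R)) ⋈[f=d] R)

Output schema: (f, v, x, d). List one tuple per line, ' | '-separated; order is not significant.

Subexpression sizes:
  R → 4
  γ[v; SUM(d)→f](R) → 3
  π[f](γ[v; SUM(d)→f](R)) → 3
  R → 4
  (π[f](γ[v; SUM(d)→f](R)) ⋈[f=d] R) → 2

== RESULT ==
f | v | x | d
2 | s | s | 2
9 | r | r | 9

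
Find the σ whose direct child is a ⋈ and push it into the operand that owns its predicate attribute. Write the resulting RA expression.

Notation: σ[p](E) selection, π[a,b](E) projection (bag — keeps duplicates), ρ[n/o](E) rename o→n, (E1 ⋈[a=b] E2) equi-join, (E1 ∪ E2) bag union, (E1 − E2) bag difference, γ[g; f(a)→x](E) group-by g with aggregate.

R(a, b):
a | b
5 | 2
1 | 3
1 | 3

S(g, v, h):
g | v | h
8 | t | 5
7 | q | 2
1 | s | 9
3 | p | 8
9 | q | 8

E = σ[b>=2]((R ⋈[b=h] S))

σ filters on b, owned by the left side.
E' = (σ[b>=2](R) ⋈[b=h] S)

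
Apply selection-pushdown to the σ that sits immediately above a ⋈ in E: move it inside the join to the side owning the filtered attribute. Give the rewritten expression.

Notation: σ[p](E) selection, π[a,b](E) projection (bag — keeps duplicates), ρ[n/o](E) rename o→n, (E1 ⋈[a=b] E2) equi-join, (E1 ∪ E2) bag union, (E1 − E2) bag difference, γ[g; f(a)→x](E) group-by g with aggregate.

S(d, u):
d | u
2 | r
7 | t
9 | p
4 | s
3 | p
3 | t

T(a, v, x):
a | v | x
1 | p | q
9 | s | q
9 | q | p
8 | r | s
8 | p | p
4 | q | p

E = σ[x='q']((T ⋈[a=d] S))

σ filters on x, owned by the left side.
E' = (σ[x='q'](T) ⋈[a=d] S)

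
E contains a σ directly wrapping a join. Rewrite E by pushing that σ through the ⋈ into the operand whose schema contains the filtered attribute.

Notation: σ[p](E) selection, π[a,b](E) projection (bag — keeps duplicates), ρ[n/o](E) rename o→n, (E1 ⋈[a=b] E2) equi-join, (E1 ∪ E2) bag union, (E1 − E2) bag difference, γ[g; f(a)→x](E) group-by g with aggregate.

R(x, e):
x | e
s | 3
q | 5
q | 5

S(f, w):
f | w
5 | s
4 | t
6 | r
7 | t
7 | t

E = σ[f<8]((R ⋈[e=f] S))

σ filters on f, owned by the right side.
E' = (R ⋈[e=f] σ[f<8](S))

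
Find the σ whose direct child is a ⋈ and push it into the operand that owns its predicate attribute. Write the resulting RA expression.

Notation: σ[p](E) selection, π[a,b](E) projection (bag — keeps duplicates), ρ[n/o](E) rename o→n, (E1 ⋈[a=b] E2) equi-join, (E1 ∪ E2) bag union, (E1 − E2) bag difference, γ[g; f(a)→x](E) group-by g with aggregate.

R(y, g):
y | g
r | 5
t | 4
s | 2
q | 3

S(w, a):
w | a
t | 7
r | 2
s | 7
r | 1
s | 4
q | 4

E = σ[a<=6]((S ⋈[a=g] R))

σ filters on a, owned by the left side.
E' = (σ[a<=6](S) ⋈[a=g] R)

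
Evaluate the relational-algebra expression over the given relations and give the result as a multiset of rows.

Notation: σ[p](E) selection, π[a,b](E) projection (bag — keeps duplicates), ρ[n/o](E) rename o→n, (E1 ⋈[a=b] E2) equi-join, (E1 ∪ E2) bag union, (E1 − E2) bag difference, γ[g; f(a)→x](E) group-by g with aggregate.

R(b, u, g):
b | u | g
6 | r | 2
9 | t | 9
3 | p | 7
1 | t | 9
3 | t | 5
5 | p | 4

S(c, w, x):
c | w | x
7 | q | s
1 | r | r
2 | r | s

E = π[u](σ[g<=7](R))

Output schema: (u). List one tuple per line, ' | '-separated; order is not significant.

Row counts bottom-up:
  R → 6
  σ[g<=7](R) → 4
  π[u](σ[g<=7](R)) → 4

== RESULT ==
u
p
p
r
t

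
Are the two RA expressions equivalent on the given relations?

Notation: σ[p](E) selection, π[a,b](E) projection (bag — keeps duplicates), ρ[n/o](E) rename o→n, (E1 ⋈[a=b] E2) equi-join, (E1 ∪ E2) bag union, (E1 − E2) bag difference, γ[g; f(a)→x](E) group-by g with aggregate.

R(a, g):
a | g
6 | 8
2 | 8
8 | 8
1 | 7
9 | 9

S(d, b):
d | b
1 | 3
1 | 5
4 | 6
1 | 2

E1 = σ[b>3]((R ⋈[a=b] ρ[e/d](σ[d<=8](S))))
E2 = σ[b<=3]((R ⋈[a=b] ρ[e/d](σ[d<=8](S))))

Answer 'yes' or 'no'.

E1 subexpression sizes:
  R → 5
  S → 4
  σ[d<=8](S) → 4
  ρ[e/d](σ[d<=8](S)) → 4
  (R ⋈[a=b] ρ[e/d](σ[d<=8](S))) → 2
  σ[b>3]((R ⋈[a=b] ρ[e/d](σ[d<=8](S)))) → 1
E2 subexpression sizes:
  R → 5
  S → 4
  σ[d<=8](S) → 4
  ρ[e/d](σ[d<=8](S)) → 4
  (R ⋈[a=b] ρ[e/d](σ[d<=8](S))) → 2
  σ[b<=3]((R ⋈[a=b] ρ[e/d](σ[d<=8](S)))) → 1

E1 result:
a | g | e | b
6 | 8 | 4 | 6
E2 result:
a | g | e | b
2 | 8 | 1 | 2
Witness: (2, 8, 1, 2) appears 0× in E1 but 1× in E2.

no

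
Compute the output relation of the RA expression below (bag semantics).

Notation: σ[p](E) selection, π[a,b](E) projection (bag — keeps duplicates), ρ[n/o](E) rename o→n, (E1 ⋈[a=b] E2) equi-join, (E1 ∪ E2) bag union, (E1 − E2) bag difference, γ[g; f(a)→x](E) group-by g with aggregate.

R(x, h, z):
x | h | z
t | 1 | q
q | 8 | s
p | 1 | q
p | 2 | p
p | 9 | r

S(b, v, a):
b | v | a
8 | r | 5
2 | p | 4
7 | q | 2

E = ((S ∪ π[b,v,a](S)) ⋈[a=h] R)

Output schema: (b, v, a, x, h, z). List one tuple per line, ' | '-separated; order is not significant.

Per-node cardinality:
  S → 3
  S → 3
  π[b,v,a](S) → 3
  (S ∪ π[b,v,a](S)) → 6
  R → 5
  ((S ∪ π[b,v,a](S)) ⋈[a=h] R) → 2

== RESULT ==
b | v | a | x | h | z
7 | q | 2 | p | 2 | p
7 | q | 2 | p | 2 | p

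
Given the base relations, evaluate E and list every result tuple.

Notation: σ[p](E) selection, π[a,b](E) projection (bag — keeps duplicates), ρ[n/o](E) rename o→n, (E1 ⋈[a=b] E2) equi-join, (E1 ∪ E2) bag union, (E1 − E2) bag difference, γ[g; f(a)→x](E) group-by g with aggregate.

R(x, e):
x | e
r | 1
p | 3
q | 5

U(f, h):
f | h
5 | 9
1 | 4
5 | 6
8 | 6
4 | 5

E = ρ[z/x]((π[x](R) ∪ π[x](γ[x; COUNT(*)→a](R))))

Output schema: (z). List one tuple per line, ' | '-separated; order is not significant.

Stepwise |·|:
  R → 3
  π[x](R) → 3
  R → 3
  γ[x; COUNT(*)→a](R) → 3
  π[x](γ[x; COUNT(*)→a](R)) → 3
  (π[x](R) ∪ π[x](γ[x; COUNT(*)→a](R))) → 6
  ρ[z/x]((π[x](R) ∪ π[x](γ[x; COUNT(*)→a](R)))) → 6

== RESULT ==
z
p
p
q
q
r
r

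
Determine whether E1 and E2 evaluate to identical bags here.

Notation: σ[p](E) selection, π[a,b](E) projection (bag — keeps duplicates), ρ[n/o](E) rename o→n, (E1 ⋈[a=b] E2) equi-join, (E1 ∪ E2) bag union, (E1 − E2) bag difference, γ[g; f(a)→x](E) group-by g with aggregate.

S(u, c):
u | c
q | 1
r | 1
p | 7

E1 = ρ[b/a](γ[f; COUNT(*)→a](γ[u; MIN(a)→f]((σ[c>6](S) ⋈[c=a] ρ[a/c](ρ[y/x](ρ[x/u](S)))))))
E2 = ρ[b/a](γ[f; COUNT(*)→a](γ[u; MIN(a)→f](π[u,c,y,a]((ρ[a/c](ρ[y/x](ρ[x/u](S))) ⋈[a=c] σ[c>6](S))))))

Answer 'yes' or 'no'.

E1 row counts bottom-up:
  S → 3
  σ[c>6](S) → 1
  S → 3
  ρ[x/u](S) → 3
  ρ[y/x](ρ[x/u](S)) → 3
  ρ[a/c](ρ[y/x](ρ[x/u](S))) → 3
  (σ[c>6](S) ⋈[c=a] ρ[a/c](ρ[y/x](ρ[x/u](S)))) → 1
  γ[u; MIN(a)→f]((σ[c>6](S) ⋈[c=a] ρ[a/c](ρ[y/x](ρ[x/u](S))))) → 1
  γ[f; COUNT(*)→a](γ[u; MIN(a)→f]((σ[c>6](S) ⋈[c=a] ρ[a/c](ρ[y/x](ρ[x/u](S)))))) → 1
  ρ[b/a](γ[f; COUNT(*)→a](γ[u; MIN(a)→f]((σ[c>6](S) ⋈[c=a] ρ[a/c](ρ[y/x](ρ[x/u](S))))))) → 1
E2 row counts bottom-up:
  S → 3
  ρ[x/u](S) → 3
  ρ[y/x](ρ[x/u](S)) → 3
  ρ[a/c](ρ[y/x](ρ[x/u](S))) → 3
  S → 3
  σ[c>6](S) → 1
  (ρ[a/c](ρ[y/x](ρ[x/u](S))) ⋈[a=c] σ[c>6](S)) → 1
  π[u,c,y,a]((ρ[a/c](ρ[y/x](ρ[x/u](S))) ⋈[a=c] σ[c>6](S))) → 1
  γ[u; MIN(a)→f](π[u,c,y,a]((ρ[a/c](ρ[y/x](ρ[x/u](S))) ⋈[a=c] σ[c>6](S)))) → 1
  γ[f; COUNT(*)→a](γ[u; MIN(a)→f](π[u,c,y,a]((ρ[a/c](ρ[y/x](ρ[x/u](S))) ⋈[a=c] σ[c>6](S))))) → 1
  ρ[b/a](γ[f; COUNT(*)→a](γ[u; MIN(a)→f](π[u,c,y,a]((ρ[a/c](ρ[y/x](ρ[x/u](S))) ⋈[a=c] σ[c>6](S)))))) → 1

E1 and E2 produce the same multiset:
f | b
7 | 1

yes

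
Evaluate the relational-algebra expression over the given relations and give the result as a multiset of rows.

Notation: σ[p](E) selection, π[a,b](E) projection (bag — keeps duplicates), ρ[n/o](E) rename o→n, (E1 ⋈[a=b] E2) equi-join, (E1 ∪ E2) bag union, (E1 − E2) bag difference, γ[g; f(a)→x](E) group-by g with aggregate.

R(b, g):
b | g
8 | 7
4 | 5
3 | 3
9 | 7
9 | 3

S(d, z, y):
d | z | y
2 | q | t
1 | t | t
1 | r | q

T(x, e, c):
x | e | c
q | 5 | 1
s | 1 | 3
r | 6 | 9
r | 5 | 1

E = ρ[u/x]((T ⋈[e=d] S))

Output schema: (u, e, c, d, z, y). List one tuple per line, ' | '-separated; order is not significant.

Stepwise |·|:
  T → 4
  S → 3
  (T ⋈[e=d] S) → 2
  ρ[u/x]((T ⋈[e=d] S)) → 2

== RESULT ==
u | e | c | d | z | y
s | 1 | 3 | 1 | r | q
s | 1 | 3 | 1 | t | t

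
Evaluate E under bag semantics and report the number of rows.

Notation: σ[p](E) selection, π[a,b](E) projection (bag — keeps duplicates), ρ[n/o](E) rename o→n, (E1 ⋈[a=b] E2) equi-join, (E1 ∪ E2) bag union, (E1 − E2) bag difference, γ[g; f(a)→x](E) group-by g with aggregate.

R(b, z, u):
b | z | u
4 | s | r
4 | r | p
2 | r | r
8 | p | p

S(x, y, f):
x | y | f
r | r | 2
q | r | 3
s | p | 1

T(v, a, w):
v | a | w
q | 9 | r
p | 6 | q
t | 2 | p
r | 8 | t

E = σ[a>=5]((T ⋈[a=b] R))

Row counts bottom-up:
  T → 4
  R → 4
  (T ⋈[a=b] R) → 2
  σ[a>=5]((T ⋈[a=b] R)) → 1

|E| = 1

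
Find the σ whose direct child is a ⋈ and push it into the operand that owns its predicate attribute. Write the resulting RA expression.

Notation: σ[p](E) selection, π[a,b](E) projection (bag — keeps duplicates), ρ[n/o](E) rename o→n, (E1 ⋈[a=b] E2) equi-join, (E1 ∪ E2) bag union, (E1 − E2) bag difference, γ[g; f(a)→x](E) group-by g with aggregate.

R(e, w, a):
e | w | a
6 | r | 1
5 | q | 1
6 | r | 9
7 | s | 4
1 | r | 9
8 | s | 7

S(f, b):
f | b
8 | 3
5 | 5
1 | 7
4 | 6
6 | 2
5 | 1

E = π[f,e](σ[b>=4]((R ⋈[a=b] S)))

σ filters on b, owned by the right side.
E' = π[f,e]((R ⋈[a=b] σ[b>=4](S)))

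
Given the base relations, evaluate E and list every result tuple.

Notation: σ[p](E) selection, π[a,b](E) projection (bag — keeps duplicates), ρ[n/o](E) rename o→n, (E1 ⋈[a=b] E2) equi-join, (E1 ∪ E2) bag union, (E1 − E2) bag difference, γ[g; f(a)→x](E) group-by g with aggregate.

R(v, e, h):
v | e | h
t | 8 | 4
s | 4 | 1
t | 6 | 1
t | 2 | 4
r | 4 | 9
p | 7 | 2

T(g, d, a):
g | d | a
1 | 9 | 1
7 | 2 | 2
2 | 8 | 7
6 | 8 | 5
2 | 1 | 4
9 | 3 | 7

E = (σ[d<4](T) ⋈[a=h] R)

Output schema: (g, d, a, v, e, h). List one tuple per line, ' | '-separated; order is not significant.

Per-node cardinality:
  T → 6
  σ[d<4](T) → 3
  R → 6
  (σ[d<4](T) ⋈[a=h] R) → 3

== RESULT ==
g | d | a | v | e | h
2 | 1 | 4 | t | 2 | 4
2 | 1 | 4 | t | 8 | 4
7 | 2 | 2 | p | 7 | 2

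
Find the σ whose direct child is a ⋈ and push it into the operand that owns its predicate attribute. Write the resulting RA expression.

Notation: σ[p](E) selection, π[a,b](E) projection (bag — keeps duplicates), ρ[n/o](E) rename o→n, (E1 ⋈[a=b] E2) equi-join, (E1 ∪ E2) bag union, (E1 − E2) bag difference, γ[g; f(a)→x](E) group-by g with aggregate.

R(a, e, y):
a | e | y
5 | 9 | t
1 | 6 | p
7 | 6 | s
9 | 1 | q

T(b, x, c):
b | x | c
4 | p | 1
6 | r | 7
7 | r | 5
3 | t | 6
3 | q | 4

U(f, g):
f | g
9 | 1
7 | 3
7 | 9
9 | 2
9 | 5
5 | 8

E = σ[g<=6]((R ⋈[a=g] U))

σ filters on g, owned by the right side.
E' = (R ⋈[a=g] σ[g<=6](U))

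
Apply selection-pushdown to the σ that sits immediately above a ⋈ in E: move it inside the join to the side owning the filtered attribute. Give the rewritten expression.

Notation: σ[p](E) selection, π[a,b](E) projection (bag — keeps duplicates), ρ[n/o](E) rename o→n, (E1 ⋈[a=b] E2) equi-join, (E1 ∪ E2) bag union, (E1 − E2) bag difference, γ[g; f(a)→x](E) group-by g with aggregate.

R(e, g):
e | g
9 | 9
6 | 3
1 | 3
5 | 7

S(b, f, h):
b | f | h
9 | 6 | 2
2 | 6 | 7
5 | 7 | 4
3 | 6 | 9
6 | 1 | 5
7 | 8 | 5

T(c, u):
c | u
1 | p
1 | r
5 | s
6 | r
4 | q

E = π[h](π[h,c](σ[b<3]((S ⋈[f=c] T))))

σ filters on b, owned by the left side.
E' = π[h](π[h,c]((σ[b<3](S) ⋈[f=c] T)))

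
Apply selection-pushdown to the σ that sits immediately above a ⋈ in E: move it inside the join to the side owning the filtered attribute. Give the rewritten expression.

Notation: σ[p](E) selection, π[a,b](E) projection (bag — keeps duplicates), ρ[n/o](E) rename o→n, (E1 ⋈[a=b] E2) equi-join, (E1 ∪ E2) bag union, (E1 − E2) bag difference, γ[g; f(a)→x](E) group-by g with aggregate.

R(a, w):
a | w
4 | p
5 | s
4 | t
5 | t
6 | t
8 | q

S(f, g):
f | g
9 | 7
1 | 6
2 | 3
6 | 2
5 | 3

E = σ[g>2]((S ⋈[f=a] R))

σ filters on g, owned by the left side.
E' = (σ[g>2](S) ⋈[f=a] R)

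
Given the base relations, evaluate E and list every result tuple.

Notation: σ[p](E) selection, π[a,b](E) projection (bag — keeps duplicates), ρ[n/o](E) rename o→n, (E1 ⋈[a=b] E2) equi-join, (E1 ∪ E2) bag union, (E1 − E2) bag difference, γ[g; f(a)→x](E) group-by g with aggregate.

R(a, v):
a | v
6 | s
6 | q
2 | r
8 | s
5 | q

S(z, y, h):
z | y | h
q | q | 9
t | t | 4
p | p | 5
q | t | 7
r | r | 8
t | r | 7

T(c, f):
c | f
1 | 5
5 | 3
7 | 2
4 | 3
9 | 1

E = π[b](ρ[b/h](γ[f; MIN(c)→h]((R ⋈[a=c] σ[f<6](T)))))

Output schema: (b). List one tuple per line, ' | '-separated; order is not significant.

Subexpression sizes:
  R → 5
  T → 5
  σ[f<6](T) → 5
  (R ⋈[a=c] σ[f<6](T)) → 1
  γ[f; MIN(c)→h]((R ⋈[a=c] σ[f<6](T))) → 1
  ρ[b/h](γ[f; MIN(c)→h]((R ⋈[a=c] σ[f<6](T)))) → 1
  π[b](ρ[b/h](γ[f; MIN(c)→h]((R ⋈[a=c] σ[f<6](T))))) → 1

== RESULT ==
b
5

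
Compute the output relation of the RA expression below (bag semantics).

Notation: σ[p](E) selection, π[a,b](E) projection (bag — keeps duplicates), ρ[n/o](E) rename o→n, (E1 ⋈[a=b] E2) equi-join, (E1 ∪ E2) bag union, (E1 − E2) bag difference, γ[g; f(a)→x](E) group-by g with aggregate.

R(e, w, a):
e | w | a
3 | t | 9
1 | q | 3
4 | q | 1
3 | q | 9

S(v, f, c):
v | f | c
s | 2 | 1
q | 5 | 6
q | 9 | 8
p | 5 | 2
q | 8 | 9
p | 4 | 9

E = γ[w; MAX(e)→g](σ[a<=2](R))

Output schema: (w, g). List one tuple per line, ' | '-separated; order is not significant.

Per-node cardinality:
  R → 4
  σ[a<=2](R) → 1
  γ[w; MAX(e)→g](σ[a<=2](R)) → 1

== RESULT ==
w | g
q | 4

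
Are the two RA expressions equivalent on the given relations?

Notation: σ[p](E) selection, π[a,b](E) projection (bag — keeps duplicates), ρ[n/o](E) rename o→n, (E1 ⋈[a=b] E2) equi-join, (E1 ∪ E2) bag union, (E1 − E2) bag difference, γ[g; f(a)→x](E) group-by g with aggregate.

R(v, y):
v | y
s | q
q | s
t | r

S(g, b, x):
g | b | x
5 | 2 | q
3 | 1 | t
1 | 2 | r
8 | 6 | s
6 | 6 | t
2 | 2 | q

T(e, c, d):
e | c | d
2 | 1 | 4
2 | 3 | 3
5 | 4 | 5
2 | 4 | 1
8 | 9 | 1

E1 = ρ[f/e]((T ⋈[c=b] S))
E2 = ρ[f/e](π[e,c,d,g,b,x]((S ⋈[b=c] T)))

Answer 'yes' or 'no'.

E1 stepwise |·|:
  T → 5
  S → 6
  (T ⋈[c=b] S) → 1
  ρ[f/e]((T ⋈[c=b] S)) → 1
E2 stepwise |·|:
  S → 6
  T → 5
  (S ⋈[b=c] T) → 1
  π[e,c,d,g,b,x]((S ⋈[b=c] T)) → 1
  ρ[f/e](π[e,c,d,g,b,x]((S ⋈[b=c] T))) → 1

E1 and E2 produce the same multiset:
f | c | d | g | b | x
2 | 1 | 4 | 3 | 1 | t

yes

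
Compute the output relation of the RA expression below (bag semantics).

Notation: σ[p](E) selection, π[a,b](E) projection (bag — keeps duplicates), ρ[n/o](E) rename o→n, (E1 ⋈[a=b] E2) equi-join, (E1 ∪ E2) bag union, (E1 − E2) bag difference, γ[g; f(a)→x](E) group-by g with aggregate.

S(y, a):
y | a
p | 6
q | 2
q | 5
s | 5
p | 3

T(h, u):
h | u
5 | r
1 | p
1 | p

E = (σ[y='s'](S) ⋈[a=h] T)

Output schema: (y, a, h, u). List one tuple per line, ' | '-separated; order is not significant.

Row counts bottom-up:
  S → 5
  σ[y='s'](S) → 1
  T → 3
  (σ[y='s'](S) ⋈[a=h] T) → 1

== RESULT ==
y | a | h | u
s | 5 | 5 | r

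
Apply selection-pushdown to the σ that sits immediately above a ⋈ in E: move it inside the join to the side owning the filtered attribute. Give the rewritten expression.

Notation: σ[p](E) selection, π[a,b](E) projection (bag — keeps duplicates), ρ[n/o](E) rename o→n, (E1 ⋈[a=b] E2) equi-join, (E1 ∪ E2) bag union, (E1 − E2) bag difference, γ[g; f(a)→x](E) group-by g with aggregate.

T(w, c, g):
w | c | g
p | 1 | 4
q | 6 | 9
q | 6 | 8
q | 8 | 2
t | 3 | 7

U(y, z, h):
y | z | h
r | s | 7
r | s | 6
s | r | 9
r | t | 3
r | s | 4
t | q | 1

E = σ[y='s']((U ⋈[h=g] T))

σ filters on y, owned by the left side.
E' = (σ[y='s'](U) ⋈[h=g] T)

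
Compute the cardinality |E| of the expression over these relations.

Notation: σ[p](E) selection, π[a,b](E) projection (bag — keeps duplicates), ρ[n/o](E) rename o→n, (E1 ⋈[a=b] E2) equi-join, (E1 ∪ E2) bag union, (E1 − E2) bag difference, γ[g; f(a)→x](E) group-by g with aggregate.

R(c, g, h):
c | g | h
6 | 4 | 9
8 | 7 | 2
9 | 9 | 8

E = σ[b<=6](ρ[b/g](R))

Subexpression sizes:
  R → 3
  ρ[b/g](R) → 3
  σ[b<=6](ρ[b/g](R)) → 1

|E| = 1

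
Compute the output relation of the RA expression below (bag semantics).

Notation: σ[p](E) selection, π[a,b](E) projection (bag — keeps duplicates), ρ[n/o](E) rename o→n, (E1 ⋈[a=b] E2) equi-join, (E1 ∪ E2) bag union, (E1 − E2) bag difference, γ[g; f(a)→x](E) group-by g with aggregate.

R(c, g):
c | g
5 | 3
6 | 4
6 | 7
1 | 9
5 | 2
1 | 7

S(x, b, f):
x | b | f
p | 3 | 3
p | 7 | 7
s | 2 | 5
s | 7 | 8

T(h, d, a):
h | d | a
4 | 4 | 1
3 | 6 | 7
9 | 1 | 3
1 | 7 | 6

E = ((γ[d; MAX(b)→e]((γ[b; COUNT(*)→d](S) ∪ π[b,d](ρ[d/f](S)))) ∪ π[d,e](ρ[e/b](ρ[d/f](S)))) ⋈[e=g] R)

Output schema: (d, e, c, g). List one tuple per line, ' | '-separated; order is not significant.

Subexpression sizes:
  S → 4
  γ[b; COUNT(*)→d](S) → 3
  S → 4
  ρ[d/f](S) → 4
  π[b,d](ρ[d/f](S)) → 4
  (γ[b; COUNT(*)→d](S) ∪ π[b,d](ρ[d/f](S))) → 7
  γ[d; MAX(b)→e]((γ[b; COUNT(*)→d](S) ∪ π[b,d](ρ[d/f](S)))) → 6
  S → 4
  ρ[d/f](S) → 4
  ρ[e/b](ρ[d/f](S)) → 4
  π[d,e](ρ[e/b](ρ[d/f](S))) → 4
  (γ[d; MAX(b)→e]((γ[b; COUNT(*)→d](S) ∪ π[b,d](ρ[d/f](S)))) ∪ π[d,e](ρ[e/b](ρ[d/f](S)))) → 10
  R → 6
  ((γ[d; MAX(b)→e]((γ[b; COUNT(*)→d](S) ∪ π[b,d](ρ[d/f](S)))) ∪ π[d,e](ρ[e/b](ρ[d/f](S)))) ⋈[e=g] R) → 15

== RESULT ==
d | e | c | g
1 | 3 | 5 | 3
2 | 7 | 1 | 7
2 | 7 | 6 | 7
3 | 3 | 5 | 3
3 | 3 | 5 | 3
5 | 2 | 5 | 2
5 | 2 | 5 | 2
7 | 7 | 1 | 7
7 | 7 | 1 | 7
7 | 7 | 6 | 7
7 | 7 | 6 | 7
8 | 7 | 1 | 7
8 | 7 | 1 | 7
8 | 7 | 6 | 7
8 | 7 | 6 | 7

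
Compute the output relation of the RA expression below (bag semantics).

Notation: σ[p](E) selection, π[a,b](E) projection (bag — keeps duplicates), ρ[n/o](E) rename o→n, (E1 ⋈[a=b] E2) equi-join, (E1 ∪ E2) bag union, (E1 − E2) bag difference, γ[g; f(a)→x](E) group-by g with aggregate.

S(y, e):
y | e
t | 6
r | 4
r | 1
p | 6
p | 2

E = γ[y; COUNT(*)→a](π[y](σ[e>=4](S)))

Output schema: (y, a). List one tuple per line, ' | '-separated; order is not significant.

Stepwise |·|:
  S → 5
  σ[e>=4](S) → 3
  π[y](σ[e>=4](S)) → 3
  γ[y; COUNT(*)→a](π[y](σ[e>=4](S))) → 3

== RESULT ==
y | a
p | 1
r | 1
t | 1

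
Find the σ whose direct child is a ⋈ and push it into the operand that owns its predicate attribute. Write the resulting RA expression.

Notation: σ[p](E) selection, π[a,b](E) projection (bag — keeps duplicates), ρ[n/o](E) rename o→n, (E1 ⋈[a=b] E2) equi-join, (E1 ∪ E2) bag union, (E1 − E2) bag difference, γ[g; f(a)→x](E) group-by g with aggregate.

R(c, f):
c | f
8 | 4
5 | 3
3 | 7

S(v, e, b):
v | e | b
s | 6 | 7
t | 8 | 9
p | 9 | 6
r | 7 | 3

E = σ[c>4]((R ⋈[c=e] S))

σ filters on c, owned by the left side.
E' = (σ[c>4](R) ⋈[c=e] S)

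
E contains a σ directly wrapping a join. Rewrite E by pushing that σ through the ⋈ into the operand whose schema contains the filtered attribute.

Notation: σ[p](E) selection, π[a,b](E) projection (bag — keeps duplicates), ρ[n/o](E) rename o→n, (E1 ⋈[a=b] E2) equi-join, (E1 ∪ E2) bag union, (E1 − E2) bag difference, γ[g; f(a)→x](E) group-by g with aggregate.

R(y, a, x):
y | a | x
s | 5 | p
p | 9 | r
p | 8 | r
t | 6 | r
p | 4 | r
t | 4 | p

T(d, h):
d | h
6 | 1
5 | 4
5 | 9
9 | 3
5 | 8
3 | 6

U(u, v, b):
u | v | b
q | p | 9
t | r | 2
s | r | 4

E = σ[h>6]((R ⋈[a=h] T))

σ filters on h, owned by the right side.
E' = (R ⋈[a=h] σ[h>6](T))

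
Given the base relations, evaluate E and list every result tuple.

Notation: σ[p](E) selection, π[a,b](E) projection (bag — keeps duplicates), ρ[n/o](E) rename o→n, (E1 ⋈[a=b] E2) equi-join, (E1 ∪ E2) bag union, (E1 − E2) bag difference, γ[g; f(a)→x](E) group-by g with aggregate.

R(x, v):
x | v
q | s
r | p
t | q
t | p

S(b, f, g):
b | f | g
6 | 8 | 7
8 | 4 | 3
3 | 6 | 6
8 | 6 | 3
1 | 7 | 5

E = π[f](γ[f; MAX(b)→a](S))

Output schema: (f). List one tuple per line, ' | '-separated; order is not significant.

Row counts bottom-up:
  S → 5
  γ[f; MAX(b)→a](S) → 4
  π[f](γ[f; MAX(b)→a](S)) → 4

== RESULT ==
f
4
6
7
8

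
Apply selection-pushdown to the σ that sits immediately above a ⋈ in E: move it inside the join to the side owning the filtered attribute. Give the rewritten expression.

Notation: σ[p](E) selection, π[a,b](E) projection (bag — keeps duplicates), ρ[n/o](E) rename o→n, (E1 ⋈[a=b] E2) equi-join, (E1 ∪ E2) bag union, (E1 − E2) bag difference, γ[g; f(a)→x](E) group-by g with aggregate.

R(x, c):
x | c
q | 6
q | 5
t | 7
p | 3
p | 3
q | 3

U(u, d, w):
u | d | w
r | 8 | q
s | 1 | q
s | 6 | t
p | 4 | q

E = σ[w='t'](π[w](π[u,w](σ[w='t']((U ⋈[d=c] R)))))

σ filters on w, owned by the left side.
E' = σ[w='t'](π[w](π[u,w]((σ[w='t'](U) ⋈[d=c] R))))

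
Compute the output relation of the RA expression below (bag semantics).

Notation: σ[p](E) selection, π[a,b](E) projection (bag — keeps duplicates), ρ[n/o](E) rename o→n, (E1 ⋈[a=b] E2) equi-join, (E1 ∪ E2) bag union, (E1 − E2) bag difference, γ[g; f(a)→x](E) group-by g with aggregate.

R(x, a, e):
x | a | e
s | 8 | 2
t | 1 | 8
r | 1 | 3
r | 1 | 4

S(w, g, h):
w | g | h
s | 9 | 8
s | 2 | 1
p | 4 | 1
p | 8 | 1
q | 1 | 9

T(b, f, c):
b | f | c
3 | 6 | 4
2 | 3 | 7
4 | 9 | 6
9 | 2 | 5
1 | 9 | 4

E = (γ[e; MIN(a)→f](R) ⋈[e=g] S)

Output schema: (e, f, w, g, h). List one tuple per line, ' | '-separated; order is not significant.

Stepwise |·|:
  R → 4
  γ[e; MIN(a)→f](R) → 4
  S → 5
  (γ[e; MIN(a)→f](R) ⋈[e=g] S) → 3

== RESULT ==
e | f | w | g | h
2 | 8 | s | 2 | 1
4 | 1 | p | 4 | 1
8 | 1 | p | 8 | 1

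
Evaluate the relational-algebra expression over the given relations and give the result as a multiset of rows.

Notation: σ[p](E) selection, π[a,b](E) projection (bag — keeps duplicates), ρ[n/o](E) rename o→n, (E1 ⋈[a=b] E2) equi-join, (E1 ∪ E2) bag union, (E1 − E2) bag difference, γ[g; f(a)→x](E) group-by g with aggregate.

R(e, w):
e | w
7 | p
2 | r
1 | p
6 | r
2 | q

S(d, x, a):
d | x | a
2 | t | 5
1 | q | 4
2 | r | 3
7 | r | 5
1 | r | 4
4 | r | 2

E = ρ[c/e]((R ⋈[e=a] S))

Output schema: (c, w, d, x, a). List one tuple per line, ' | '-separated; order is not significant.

Subexpression sizes:
  R → 5
  S → 6
  (R ⋈[e=a] S) → 2
  ρ[c/e]((R ⋈[e=a] S)) → 2

== RESULT ==
c | w | d | x | a
2 | q | 4 | r | 2
2 | r | 4 | r | 2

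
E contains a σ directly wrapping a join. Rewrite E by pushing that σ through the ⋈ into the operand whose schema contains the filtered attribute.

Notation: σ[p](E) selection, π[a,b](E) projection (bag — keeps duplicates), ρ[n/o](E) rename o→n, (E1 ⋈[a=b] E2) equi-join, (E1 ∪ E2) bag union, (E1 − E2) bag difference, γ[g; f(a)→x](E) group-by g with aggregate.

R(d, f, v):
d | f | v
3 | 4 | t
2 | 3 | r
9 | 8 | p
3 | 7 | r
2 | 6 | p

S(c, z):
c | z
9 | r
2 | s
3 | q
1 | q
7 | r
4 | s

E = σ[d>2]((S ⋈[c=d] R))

σ filters on d, owned by the right side.
E' = (S ⋈[c=d] σ[d>2](R))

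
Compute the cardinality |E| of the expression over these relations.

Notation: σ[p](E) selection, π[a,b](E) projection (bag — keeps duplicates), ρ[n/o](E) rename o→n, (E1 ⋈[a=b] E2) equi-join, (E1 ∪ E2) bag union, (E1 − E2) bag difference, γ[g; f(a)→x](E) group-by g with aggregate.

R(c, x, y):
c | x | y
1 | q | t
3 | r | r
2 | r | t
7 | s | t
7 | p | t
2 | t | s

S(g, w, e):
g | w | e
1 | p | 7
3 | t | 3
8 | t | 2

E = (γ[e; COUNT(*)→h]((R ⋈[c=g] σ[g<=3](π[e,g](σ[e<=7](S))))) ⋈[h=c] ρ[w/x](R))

Per-node cardinality:
  R → 6
  S → 3
  σ[e<=7](S) → 3
  π[e,g](σ[e<=7](S)) → 3
  σ[g<=3](π[e,g](σ[e<=7](S))) → 2
  (R ⋈[c=g] σ[g<=3](π[e,g](σ[e<=7](S)))) → 2
  γ[e; COUNT(*)→h]((R ⋈[c=g] σ[g<=3](π[e,g](σ[e<=7](S))))) → 2
  R → 6
  ρ[w/x](R) → 6
  (γ[e; COUNT(*)→h]((R ⋈[c=g] σ[g<=3](π[e,g](σ[e<=7](S))))) ⋈[h=c] ρ[w/x](R)) → 2

|E| = 2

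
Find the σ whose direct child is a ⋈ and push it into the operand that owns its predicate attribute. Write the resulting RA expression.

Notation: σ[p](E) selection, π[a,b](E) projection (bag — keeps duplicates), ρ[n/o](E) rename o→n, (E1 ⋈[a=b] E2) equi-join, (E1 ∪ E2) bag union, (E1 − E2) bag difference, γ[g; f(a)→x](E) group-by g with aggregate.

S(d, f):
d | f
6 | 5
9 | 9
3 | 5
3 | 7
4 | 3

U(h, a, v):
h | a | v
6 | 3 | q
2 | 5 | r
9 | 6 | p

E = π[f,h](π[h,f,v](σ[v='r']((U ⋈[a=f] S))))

σ filters on v, owned by the left side.
E' = π[f,h](π[h,f,v]((σ[v='r'](U) ⋈[a=f] S)))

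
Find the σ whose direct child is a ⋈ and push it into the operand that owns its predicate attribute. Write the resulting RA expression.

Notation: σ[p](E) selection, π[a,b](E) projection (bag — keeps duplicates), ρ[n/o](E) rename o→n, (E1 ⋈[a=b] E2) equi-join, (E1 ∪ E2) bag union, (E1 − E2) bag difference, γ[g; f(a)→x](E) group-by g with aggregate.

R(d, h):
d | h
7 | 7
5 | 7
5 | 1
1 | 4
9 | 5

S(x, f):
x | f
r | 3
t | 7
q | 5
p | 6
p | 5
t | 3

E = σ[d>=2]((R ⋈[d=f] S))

σ filters on d, owned by the left side.
E' = (σ[d>=2](R) ⋈[d=f] S)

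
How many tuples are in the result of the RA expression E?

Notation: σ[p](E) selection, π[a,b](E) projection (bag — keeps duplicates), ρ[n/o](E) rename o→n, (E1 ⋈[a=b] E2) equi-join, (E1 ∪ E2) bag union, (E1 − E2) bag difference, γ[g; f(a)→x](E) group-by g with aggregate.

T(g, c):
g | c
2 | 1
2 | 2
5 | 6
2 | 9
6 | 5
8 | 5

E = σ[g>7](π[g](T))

Stepwise |·|:
  T → 6
  π[g](T) → 6
  σ[g>7](π[g](T)) → 1

|E| = 1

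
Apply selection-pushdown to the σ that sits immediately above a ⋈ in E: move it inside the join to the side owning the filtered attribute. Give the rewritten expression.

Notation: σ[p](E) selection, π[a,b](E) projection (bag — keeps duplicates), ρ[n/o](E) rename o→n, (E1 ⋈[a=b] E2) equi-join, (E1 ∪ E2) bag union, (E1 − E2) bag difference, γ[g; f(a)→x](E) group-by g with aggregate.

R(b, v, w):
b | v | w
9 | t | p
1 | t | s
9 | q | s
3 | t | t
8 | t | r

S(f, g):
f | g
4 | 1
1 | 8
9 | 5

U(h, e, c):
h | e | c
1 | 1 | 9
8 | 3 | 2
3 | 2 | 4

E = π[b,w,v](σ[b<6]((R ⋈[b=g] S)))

σ filters on b, owned by the left side.
E' = π[b,w,v]((σ[b<6](R) ⋈[b=g] S))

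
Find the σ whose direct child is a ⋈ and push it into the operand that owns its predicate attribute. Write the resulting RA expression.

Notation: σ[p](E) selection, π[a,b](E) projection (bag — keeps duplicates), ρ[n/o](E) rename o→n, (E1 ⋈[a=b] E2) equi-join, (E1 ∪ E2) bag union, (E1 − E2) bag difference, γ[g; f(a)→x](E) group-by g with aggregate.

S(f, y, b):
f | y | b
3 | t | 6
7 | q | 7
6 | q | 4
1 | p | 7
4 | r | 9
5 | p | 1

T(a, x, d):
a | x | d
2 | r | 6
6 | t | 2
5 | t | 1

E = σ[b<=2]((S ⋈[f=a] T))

σ filters on b, owned by the left side.
E' = (σ[b<=2](S) ⋈[f=a] T)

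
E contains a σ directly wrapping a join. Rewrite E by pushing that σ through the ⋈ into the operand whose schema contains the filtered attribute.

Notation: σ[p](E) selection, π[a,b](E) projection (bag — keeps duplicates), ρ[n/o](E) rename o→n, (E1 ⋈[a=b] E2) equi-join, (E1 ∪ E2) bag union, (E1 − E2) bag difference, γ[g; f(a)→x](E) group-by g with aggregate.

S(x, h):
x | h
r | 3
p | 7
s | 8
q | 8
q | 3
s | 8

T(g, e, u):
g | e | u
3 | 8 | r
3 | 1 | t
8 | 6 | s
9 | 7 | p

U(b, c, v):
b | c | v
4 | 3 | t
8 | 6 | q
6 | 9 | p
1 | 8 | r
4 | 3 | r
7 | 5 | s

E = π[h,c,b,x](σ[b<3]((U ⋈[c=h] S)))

σ filters on b, owned by the left side.
E' = π[h,c,b,x]((σ[b<3](U) ⋈[c=h] S))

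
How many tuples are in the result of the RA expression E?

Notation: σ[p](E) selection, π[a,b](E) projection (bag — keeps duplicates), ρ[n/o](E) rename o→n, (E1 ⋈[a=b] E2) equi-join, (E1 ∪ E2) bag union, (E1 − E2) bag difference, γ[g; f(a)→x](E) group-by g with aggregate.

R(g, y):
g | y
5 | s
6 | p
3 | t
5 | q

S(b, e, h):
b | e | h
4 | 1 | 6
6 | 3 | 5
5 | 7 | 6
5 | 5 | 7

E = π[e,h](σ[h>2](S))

Row counts bottom-up:
  S → 4
  σ[h>2](S) → 4
  π[e,h](σ[h>2](S)) → 4

|E| = 4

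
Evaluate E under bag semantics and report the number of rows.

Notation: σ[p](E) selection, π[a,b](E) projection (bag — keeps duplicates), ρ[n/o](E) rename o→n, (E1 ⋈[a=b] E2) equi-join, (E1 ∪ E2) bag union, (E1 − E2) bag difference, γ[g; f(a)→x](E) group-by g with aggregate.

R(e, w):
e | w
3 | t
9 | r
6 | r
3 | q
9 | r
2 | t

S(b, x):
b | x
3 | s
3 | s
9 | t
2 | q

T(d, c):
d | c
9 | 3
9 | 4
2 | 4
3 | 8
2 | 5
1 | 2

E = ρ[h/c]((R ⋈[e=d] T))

Stepwise |·|:
  R → 6
  T → 6
  (R ⋈[e=d] T) → 8
  ρ[h/c]((R ⋈[e=d] T)) → 8

|E| = 8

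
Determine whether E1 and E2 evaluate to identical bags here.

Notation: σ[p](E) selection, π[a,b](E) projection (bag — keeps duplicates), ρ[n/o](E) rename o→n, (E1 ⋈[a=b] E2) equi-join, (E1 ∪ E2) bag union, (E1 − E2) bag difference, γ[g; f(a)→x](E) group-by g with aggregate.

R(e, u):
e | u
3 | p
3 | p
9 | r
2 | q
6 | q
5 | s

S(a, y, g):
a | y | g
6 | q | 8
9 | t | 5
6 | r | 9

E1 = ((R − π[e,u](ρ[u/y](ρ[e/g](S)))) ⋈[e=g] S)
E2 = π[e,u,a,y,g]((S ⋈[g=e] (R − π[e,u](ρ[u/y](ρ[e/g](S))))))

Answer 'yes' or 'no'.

E1 per-node cardinality:
  R → 6
  S → 3
  ρ[e/g](S) → 3
  ρ[u/y](ρ[e/g](S)) → 3
  π[e,u](ρ[u/y](ρ[e/g](S))) → 3
  (R − π[e,u](ρ[u/y](ρ[e/g](S)))) → 5
  S → 3
  ((R − π[e,u](ρ[u/y](ρ[e/g](S)))) ⋈[e=g] S) → 1
E2 per-node cardinality:
  S → 3
  R → 6
  S → 3
  ρ[e/g](S) → 3
  ρ[u/y](ρ[e/g](S)) → 3
  π[e,u](ρ[u/y](ρ[e/g](S))) → 3
  (R − π[e,u](ρ[u/y](ρ[e/g](S)))) → 5
  (S ⋈[g=e] (R − π[e,u](ρ[u/y](ρ[e/g](S))))) → 1
  π[e,u,a,y,g]((S ⋈[g=e] (R − π[e,u](ρ[u/y](ρ[e/g](S)))))) → 1

E1 and E2 produce the same multiset:
e | u | a | y | g
5 | s | 9 | t | 5

yes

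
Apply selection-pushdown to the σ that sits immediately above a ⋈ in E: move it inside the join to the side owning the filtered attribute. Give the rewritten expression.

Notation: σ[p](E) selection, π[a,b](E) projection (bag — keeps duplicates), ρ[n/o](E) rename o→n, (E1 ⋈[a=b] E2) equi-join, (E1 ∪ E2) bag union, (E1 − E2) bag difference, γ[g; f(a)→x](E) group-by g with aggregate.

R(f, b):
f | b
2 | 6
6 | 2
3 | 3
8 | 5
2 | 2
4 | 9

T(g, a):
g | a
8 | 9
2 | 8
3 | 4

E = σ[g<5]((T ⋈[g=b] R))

σ filters on g, owned by the left side.
E' = (σ[g<5](T) ⋈[g=b] R)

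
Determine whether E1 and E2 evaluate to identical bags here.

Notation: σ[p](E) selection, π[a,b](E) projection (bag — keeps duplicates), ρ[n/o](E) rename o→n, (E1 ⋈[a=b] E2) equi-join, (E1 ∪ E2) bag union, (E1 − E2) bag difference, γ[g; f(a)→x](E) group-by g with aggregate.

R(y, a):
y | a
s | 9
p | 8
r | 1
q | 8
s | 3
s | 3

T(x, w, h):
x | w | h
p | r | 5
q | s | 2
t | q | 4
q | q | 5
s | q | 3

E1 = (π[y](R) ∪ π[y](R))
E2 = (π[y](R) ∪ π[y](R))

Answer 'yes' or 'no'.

E1 per-node cardinality:
  R → 6
  π[y](R) → 6
  R → 6
  π[y](R) → 6
  (π[y](R) ∪ π[y](R)) → 12
E2 per-node cardinality:
  R → 6
  π[y](R) → 6
  R → 6
  π[y](R) → 6
  (π[y](R) ∪ π[y](R)) → 12

E1 and E2 produce the same multiset:
y
p
p
q
q
r
r
s
s
s
s
s
s

yes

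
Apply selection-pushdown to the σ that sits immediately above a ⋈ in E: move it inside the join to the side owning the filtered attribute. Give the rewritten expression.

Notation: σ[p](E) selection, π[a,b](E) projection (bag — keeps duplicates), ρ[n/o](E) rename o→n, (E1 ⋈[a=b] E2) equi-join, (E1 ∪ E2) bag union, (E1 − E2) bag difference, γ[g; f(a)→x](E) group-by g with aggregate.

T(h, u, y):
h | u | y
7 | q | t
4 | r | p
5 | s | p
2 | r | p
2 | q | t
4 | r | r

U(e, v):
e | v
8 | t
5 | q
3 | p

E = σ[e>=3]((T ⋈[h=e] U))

σ filters on e, owned by the right side.
E' = (T ⋈[h=e] σ[e>=3](U))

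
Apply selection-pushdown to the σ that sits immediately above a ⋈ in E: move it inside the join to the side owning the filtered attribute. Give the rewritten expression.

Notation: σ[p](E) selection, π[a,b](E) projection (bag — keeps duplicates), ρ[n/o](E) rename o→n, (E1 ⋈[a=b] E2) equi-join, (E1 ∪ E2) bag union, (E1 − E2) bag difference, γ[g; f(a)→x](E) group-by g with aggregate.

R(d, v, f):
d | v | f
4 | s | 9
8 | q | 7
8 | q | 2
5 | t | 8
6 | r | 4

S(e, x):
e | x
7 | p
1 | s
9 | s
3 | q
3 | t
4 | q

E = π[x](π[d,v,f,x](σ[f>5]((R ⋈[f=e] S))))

σ filters on f, owned by the left side.
E' = π[x](π[d,v,f,x]((σ[f>5](R) ⋈[f=e] S)))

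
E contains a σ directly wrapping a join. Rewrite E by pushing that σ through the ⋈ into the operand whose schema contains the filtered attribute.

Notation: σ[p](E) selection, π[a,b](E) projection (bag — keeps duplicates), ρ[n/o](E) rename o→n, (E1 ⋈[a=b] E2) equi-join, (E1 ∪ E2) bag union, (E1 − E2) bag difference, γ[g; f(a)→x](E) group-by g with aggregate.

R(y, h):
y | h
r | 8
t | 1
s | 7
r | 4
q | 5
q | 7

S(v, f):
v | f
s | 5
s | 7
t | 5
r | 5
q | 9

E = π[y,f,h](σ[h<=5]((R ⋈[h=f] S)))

σ filters on h, owned by the left side.
E' = π[y,f,h]((σ[h<=5](R) ⋈[h=f] S))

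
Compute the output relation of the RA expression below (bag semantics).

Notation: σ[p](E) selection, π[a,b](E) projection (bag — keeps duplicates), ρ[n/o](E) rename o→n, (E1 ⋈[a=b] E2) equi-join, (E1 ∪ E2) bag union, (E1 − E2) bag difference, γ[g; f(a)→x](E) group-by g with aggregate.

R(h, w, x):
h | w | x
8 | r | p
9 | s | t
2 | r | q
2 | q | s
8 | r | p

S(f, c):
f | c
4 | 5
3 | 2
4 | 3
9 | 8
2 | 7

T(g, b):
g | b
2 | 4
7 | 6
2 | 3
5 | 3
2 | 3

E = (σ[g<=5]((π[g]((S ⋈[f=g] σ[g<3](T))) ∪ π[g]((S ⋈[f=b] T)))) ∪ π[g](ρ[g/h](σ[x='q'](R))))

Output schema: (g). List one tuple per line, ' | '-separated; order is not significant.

Per-node cardinality:
  S → 5
  T → 5
  σ[g<3](T) → 3
  (S ⋈[f=g] σ[g<3](T)) → 3
  π[g]((S ⋈[f=g] σ[g<3](T))) → 3
  S → 5
  T → 5
  (S ⋈[f=b] T) → 5
  π[g]((S ⋈[f=b] T)) → 5
  (π[g]((S ⋈[f=g] σ[g<3](T))) ∪ π[g]((S ⋈[f=b] T))) → 8
  σ[g<=5]((π[g]((S ⋈[f=g] σ[g<3](T))) ∪ π[g]((S ⋈[f=b] T)))) → 8
  R → 5
  σ[x='q'](R) → 1
  ρ[g/h](σ[x='q'](R)) → 1
  π[g](ρ[g/h](σ[x='q'](R))) → 1
  (σ[g<=5]((π[g]((S ⋈[f=g] σ[g<3](T))) ∪ π[g]((S ⋈[f=b] T)))) ∪ π[g](ρ[g/h](σ[x='q'](R)))) → 9

== RESULT ==
g
2
2
2
2
2
2
2
2
5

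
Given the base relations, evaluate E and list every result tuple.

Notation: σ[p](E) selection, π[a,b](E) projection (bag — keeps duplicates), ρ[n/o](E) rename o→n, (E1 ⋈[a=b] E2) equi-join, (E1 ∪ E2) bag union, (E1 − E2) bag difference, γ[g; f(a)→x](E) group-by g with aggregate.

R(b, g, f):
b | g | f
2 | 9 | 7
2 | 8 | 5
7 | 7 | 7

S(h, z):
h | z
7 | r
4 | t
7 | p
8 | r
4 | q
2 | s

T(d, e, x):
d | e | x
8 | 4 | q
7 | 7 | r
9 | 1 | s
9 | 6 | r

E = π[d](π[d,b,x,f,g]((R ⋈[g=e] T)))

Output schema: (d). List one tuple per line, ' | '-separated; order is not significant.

Per-node cardinality:
  R → 3
  T → 4
  (R ⋈[g=e] T) → 1
  π[d,b,x,f,g]((R ⋈[g=e] T)) → 1
  π[d](π[d,b,x,f,g]((R ⋈[g=e] T))) → 1

== RESULT ==
d
7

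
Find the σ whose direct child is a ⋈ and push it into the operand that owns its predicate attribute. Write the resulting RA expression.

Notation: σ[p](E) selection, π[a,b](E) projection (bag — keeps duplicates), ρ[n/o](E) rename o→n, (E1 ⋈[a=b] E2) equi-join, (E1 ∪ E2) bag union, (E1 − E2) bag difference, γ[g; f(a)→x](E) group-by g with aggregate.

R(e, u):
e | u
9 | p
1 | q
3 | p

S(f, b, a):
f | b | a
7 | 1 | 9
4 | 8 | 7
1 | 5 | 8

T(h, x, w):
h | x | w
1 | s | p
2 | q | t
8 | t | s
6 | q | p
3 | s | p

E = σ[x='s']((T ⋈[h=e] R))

σ filters on x, owned by the left side.
E' = (σ[x='s'](T) ⋈[h=e] R)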